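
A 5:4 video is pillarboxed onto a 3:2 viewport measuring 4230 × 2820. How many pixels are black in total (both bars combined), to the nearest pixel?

5:4 is narrower than 3:2, so it spans the full height.
That makes the image 3525.0000 px wide (2820 × 5/4).
4230 − 3525.0000 = 705.0000 px of bars.
Across the 2820-px span: 705.0000 × 2820 ≈ 1988100 px.

1988100 pixels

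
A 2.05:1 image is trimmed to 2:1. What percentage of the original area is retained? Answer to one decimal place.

97.6%

Going from 2.05:1 to 2:1 means cutting width while keeping height.
Area ratio = (2.000)/(2.050) = 97.56% retained.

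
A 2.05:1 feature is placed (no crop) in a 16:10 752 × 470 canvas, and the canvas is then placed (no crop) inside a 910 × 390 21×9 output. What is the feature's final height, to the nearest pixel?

304 px

Inside the 752×470 canvas the feature is width-limited at 752.00 × 366.83.
16:10 in 910×390: fills the height, so the intermediate becomes 624.00 × 390.00 — a scale of ×0.8298.
So the feature's height is 366.83 × 0.8298 ≈ 304.39.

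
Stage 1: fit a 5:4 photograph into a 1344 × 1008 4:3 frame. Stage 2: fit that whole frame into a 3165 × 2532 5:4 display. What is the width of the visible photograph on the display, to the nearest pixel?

2967 px

Inside the 1344×1008 canvas the photograph is height-limited at 1260.00 × 1008.00.
Second fit — the 4:3 canvas into 3165×2532 spans the width: 3165.00 × 2373.75 (×2.3549 from 1344×1008).
So the photograph's width is 1260.00 × 2.3549 ≈ 2967.19.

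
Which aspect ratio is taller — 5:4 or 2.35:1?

5:4

5:4 = 1.25 and 2.35; 2.35 > 1.25. The smaller width-to-height ratio is the taller frame.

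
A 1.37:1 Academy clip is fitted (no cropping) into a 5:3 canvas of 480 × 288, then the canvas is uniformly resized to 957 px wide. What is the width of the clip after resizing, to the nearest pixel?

In the 480×288 frame the clip fills the height: width = 288 × 1.370 ≈ 394.56 px.
Resizing to 957 px wide multiplies everything by 1.9937: 394.56 → 786.65 px.

787 px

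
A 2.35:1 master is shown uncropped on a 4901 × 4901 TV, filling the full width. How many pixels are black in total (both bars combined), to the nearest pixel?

Content height = 4901 / 2.350 ≈ 2085.5319 px.
4901 − 2085.5319 = 2815.4681 px of bars.
Bar area = 2815.4681 × 4901 ≈ 13798609 px.

13798609 pixels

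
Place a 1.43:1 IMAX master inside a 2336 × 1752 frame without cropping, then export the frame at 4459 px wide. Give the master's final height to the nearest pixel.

3118 px

Fitted into 2336×1752, the master spans the width; its height is 2336 / 1.430 ≈ 1633.57 px.
Scaling 2336 → 4459 is ×1.9088, so the height becomes 1633.57 × 1.9088 ≈ 3118.18 px.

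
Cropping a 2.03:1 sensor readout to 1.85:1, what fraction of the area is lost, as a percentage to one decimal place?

8.9%

The height stays; only width is cut (since 1.85:1 is narrower than 2.03:1).
Area ratio = (1.850)/(2.030) = 91.13%; the remaining 8.87% is cropped out.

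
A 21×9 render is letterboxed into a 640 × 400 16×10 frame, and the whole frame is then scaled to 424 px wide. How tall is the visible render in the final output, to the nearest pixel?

182 px

At 640×400 the render is width-limited, so height = 640 × 9/21 ≈ 274.29 px.
The frame scales by 424/640 = 0.6625; 274.29 × 0.6625 ≈ 181.71 px.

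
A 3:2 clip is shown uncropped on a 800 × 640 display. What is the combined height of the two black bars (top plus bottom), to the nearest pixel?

Since 1.500 > 1.250, the clip is width-limited.
That makes the image 533.33 px tall (800 × 2/3).
Black = 640 − 533.33 = 106.67 px.

107 px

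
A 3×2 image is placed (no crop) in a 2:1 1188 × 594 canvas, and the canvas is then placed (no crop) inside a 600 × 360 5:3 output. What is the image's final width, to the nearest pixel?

450 px

Inside the 1188×594 canvas the image is height-limited at 891.00 × 594.00.
Second fit — the 2:1 canvas into 600×360 spans the width: 600.00 × 300.00 (×0.5051 from 1188×594).
The image scales with it: width 891.00 × 0.5051 ≈ 450.00.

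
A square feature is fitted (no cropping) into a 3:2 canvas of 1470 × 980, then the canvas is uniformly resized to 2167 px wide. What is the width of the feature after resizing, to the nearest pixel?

1445 px

Fitted into 1470×980, the feature spans the height; its width is 980 × 1/1 ≈ 980.00 px.
Scaling 1470 → 2167 is ×1.4741, so the width becomes 980.00 × 1.4741 ≈ 1444.67 px.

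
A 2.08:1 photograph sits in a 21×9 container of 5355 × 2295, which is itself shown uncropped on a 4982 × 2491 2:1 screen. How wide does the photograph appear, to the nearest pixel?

First fit — 2.08:1 into 5355×2295 spans the height: 4773.60 × 2295.00.
Second fit — the 21×9 canvas into 4982×2491 spans the width: 4982.00 × 2135.14 (×0.9303 from 5355×2295).
So the photograph's width is 4773.60 × 0.9303 ≈ 4441.10.

4441 px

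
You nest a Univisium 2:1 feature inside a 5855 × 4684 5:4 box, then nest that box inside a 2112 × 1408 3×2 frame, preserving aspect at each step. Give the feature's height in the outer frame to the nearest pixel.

880 px

Univisium 2:1 in 5855×4684: fills the width, so the feature is 5855.00 × 2927.50.
The 5:4 canvas is height-limited in 2112×1408, giving 1760.00 × 1408.00; scale factor 0.3006.
The feature scales with it: height 2927.50 × 0.3006 ≈ 880.00.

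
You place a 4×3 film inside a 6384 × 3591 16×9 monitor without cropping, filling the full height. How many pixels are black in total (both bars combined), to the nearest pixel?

5731236 pixels

The film is 3591 × 4/3 ≈ 4788.0000 px wide.
Black = 6384 − 4788.0000 = 1596.0000 px.
Across the 3591-px span: 1596.0000 × 3591 ≈ 5731236 px.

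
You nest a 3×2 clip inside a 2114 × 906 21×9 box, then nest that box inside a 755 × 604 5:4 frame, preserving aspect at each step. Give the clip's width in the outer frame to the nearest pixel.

Inside the 2114×906 canvas the clip is height-limited at 1359.00 × 906.00.
Second fit — the 21×9 canvas into 755×604 spans the width: 755.00 × 323.57 (×0.3571 from 2114×906).
The clip scales with it: width 1359.00 × 0.3571 ≈ 485.36.

485 px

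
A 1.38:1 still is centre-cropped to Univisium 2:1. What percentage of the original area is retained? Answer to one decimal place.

The width stays; only height is cut (since Univisium 2:1 is wider than 1.38:1).
(1.380)/(2.000) ≈ 0.690 of the area survives.

69.0%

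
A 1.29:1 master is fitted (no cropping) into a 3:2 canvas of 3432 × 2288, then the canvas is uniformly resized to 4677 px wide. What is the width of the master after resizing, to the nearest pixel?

Fitted into 3432×2288, the master spans the height; its width is 2288 × 1.290 ≈ 2951.52 px.
Resizing to 4677 px wide multiplies everything by 1.3628: 2951.52 → 4022.22 px.

4022 px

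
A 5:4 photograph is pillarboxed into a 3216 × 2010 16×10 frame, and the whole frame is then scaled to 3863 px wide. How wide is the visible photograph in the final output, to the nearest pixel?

3018 px

Fitted into 3216×2010, the photograph spans the height; its width is 2010 × 5/4 ≈ 2512.50 px.
Scaling 3216 → 3863 is ×1.2012, so the width becomes 2512.50 × 1.2012 ≈ 3017.97 px.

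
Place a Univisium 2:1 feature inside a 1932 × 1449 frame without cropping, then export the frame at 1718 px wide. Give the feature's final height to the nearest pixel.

859 px

In the 1932×1449 frame the feature fills the width: height = 1932 × 1/2 ≈ 966.00 px.
Resizing to 1718 px wide multiplies everything by 0.8892: 966.00 → 859.00 px.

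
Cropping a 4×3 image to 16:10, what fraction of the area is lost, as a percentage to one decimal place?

16:10 is wider than 4×3, so the crop keeps the full width and trims the height.
Fraction kept = (1.333)/(1.600) ≈ 83.33%, so 16.67% is lost.

16.7%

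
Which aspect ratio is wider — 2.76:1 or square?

2.76 and square = 1; 2.76 > 1.

2.76:1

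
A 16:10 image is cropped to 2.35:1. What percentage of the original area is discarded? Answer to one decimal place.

The width stays; only height is cut (since 2.35:1 is wider than 16:10).
Fraction kept = (1.600)/(2.350) ≈ 68.09%, so 31.91% is lost.

31.9%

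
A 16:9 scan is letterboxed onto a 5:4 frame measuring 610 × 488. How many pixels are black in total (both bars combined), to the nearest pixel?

88374 pixels

Since 1.778 > 1.250, the scan is width-limited.
That makes the image 343.1250 px tall (610 × 9/16).
Black = 488 − 343.1250 = 144.8750 px.
Across the 610-px span: 144.8750 × 610 ≈ 88374 px.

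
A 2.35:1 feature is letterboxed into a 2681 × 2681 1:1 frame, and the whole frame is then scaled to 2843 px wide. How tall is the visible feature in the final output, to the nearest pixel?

1210 px

In the 2681×2681 frame the feature fills the width: height = 2681 / 2.350 ≈ 1140.85 px.
Scaling 2681 → 2843 is ×1.0604, so the height becomes 1140.85 × 1.0604 ≈ 1209.79 px.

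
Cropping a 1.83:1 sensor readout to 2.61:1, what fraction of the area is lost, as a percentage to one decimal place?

The width stays; only height is cut (since 2.61:1 is wider than 1.83:1).
Fraction kept = (1.830)/(2.610) ≈ 70.11%, so 29.89% is lost.

29.9%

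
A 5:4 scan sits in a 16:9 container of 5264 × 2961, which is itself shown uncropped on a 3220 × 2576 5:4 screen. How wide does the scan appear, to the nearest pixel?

5:4 in 5264×2961: fills the height, so the scan is 3701.25 × 2961.00.
16:9 in 3220×2576: fills the width, so the intermediate becomes 3220.00 × 1811.25 — a scale of ×0.6117.
The scan scales with it: width 3701.25 × 0.6117 ≈ 2264.06.

2264 px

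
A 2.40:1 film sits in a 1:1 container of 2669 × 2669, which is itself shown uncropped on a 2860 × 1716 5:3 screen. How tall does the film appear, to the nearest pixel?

Inside the 2669×2669 canvas the film is width-limited at 2669.00 × 1112.08.
The 1:1 canvas is height-limited in 2860×1716, giving 1716.00 × 1716.00; scale factor 0.6429.
Applying the same ×0.6429: 1112.08 → 715.00.

715 px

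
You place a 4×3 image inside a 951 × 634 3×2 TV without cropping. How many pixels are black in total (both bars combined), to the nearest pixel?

66993 pixels

4×3 (1.333) < 3×2 (1.500), so the image fills the height.
That makes the image 845.3333 px wide (634 × 4/3).
951 − 845.3333 = 105.6667 px of bars.
That's 105.6667 × 634 ≈ 66993 black pixels.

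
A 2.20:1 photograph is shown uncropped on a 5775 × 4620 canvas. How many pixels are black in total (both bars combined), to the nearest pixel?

11521125 pixels

2.20:1 is wider than 5:4, so it spans the full width.
Content height = 5775 / 2.200 ≈ 2625.0000 px.
Black = 4620 − 2625.0000 = 1995.0000 px.
That's 1995.0000 × 5775 ≈ 11521125 black pixels.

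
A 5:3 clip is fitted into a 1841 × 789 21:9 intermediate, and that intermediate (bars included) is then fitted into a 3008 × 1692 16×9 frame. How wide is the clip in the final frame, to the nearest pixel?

First fit — 5:3 into 1841×789 spans the height: 1315.00 × 789.00.
The 21:9 canvas is width-limited in 3008×1692, giving 3008.00 × 1289.14; scale factor 1.6339.
Applying the same ×1.6339: 1315.00 → 2148.57.

2149 px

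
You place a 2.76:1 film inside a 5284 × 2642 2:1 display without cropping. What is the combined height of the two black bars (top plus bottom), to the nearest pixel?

728 px

2.76:1 is wider than 2:1, so it spans the full width.
The film is 5284 / 2.760 ≈ 1914.49 px tall.
Black = 2642 − 1914.49 = 727.51 px.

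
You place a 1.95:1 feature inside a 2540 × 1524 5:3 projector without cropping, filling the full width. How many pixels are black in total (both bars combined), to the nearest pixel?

562447 pixels

That makes the image 1302.5641 px tall (2540 / 1.950).
Black = 1524 − 1302.5641 = 221.4359 px.
That's 221.4359 × 2540 ≈ 562447 black pixels.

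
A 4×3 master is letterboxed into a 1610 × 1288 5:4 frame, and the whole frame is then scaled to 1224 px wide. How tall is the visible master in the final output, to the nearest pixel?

In the 1610×1288 frame the master fills the width: height = 1610 × 3/4 ≈ 1207.50 px.
Resizing to 1224 px wide multiplies everything by 0.7602: 1207.50 → 918.00 px.

918 px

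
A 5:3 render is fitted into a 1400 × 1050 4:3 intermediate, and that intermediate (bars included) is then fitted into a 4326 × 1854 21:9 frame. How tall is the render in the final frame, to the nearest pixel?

5:3 in 1400×1050: fills the width, so the render is 1400.00 × 840.00.
The 4:3 canvas is height-limited in 4326×1854, giving 2472.00 × 1854.00; scale factor 1.7657.
So the render's height is 840.00 × 1.7657 ≈ 1483.20.

1483 px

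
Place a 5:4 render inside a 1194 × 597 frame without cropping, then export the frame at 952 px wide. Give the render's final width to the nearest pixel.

595 px

Fitted into 1194×597, the render spans the height; its width is 597 × 5/4 ≈ 746.25 px.
The frame scales by 952/1194 = 0.7973; 746.25 × 0.7973 ≈ 595.00 px.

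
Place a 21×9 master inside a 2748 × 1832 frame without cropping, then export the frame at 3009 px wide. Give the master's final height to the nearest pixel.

At 2748×1832 the master is width-limited, so height = 2748 × 9/21 ≈ 1177.71 px.
Scaling 2748 → 3009 is ×1.0950, so the height becomes 1177.71 × 1.0950 ≈ 1289.57 px.

1290 px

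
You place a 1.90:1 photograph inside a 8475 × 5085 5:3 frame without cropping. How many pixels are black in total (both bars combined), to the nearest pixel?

5292414 pixels

Since 1.900 > 1.667, the photograph is width-limited.
That makes the image 4460.5263 px tall (8475 / 1.900).
Leftover height: 5085 − 4460.5263 = 624.4737 px.
Across the 8475-px span: 624.4737 × 8475 ≈ 5292414 px.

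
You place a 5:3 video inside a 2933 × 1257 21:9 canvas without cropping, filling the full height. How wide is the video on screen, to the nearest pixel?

The video is 1257 × 5/3 ≈ 2095.00 px wide.

2095 px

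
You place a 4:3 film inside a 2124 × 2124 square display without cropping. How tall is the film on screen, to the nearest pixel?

Since 1.333 > 1.000, the film is width-limited.
The film is 2124 × 3/4 ≈ 1593.00 px tall.

1593 px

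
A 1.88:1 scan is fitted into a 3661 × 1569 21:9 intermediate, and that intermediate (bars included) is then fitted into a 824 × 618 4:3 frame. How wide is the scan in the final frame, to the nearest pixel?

Inside the 3661×1569 canvas the scan is height-limited at 2949.72 × 1569.00.
21:9 in 824×618: fills the width, so the intermediate becomes 824.00 × 353.14 — a scale of ×0.2251.
Applying the same ×0.2251: 2949.72 → 663.91.

664 px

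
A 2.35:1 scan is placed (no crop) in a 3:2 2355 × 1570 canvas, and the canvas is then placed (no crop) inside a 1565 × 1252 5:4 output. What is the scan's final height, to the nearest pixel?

666 px

Inside the 2355×1570 canvas the scan is width-limited at 2355.00 × 1002.13.
The 3:2 canvas is width-limited in 1565×1252, giving 1565.00 × 1043.33; scale factor 0.6645.
Applying the same ×0.6645: 1002.13 → 665.96.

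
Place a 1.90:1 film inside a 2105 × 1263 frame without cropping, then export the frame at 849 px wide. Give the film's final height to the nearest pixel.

In the 2105×1263 frame the film fills the width: height = 2105 / 1.900 ≈ 1107.89 px.
Scaling 2105 → 849 is ×0.4033, so the height becomes 1107.89 × 0.4033 ≈ 446.84 px.

447 px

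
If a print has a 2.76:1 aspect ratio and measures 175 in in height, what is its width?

At 2.76:1, 175 × 2.760 ≈ 483.

483 in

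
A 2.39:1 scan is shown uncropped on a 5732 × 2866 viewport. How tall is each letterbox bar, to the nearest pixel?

2.39:1 (2.390) > 2:1 (2.000), so the scan fills the width.
Content height = 5732 / 2.390 ≈ 2398.33 px.
2866 − 2398.33 = 467.67 px of bars (233.84 each).

234 px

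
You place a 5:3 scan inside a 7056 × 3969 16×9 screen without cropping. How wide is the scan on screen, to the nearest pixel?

5:3 is narrower than 16×9, so it spans the full height.
The scan is 3969 × 5/3 ≈ 6615.00 px wide.

6615 px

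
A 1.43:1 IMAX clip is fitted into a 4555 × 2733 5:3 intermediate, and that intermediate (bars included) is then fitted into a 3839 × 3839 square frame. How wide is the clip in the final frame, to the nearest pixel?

1.43:1 IMAX in 4555×2733: fills the height, so the clip is 3908.19 × 2733.00.
Second fit — the 5:3 canvas into 3839×3839 spans the width: 3839.00 × 2303.40 (×0.8428 from 4555×2733).
Applying the same ×0.8428: 3908.19 → 3293.86.

3294 px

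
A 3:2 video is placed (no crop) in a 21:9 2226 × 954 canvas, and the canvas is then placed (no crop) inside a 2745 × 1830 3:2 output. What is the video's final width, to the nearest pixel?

1765 px

First fit — 3:2 into 2226×954 spans the height: 1431.00 × 954.00.
The 21:9 canvas is width-limited in 2745×1830, giving 2745.00 × 1176.43; scale factor 1.2332.
Applying the same ×1.2332: 1431.00 → 1764.64.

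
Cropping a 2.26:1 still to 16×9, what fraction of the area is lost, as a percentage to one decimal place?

16×9 is narrower than 2.26:1, so the crop keeps the full height and trims the width.
Fraction kept = (1.778)/(2.260) ≈ 78.66%, so 21.34% is lost.

21.3%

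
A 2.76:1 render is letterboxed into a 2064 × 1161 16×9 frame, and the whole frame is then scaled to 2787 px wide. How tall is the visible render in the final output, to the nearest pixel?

In the 2064×1161 frame the render fills the width: height = 2064 / 2.760 ≈ 747.83 px.
The frame scales by 2787/2064 = 1.3503; 747.83 × 1.3503 ≈ 1009.78 px.

1010 px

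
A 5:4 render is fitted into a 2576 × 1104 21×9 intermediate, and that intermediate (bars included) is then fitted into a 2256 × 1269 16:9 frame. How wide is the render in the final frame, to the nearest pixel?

1209 px

First fit — 5:4 into 2576×1104 spans the height: 1380.00 × 1104.00.
21×9 in 2256×1269: fills the width, so the intermediate becomes 2256.00 × 966.86 — a scale of ×0.8758.
Applying the same ×0.8758: 1380.00 → 1208.57.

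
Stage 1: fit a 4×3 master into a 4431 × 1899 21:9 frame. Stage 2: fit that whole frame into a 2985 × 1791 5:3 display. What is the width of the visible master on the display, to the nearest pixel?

1706 px

Inside the 4431×1899 canvas the master is height-limited at 2532.00 × 1899.00.
Second fit — the 21:9 canvas into 2985×1791 spans the width: 2985.00 × 1279.29 (×0.6737 from 4431×1899).
Applying the same ×0.6737: 2532.00 → 1705.71.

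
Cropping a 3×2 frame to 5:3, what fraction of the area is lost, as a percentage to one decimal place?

5:3 is wider than 3×2, so the crop keeps the full width and trims the height.
Fraction kept = (1.500)/(1.667) ≈ 90.00%, so 10.00% is lost.

10.0%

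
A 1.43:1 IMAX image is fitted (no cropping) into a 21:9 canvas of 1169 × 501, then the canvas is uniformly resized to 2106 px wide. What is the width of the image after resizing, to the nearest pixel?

In the 1169×501 frame the image fills the height: width = 501 × 1.430 ≈ 716.43 px.
Resizing to 2106 px wide multiplies everything by 1.8015: 716.43 → 1290.68 px.

1291 px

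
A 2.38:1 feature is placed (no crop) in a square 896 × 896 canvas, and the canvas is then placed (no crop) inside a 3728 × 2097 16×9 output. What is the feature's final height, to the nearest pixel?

2.38:1 in 896×896: fills the width, so the feature is 896.00 × 376.47.
Second fit — the square canvas into 3728×2097 spans the height: 2097.00 × 2097.00 (×2.3404 from 896×896).
Applying the same ×2.3404: 376.47 → 881.09.

881 px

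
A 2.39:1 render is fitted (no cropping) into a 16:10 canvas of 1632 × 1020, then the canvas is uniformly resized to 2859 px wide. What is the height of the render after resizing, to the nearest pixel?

1196 px

In the 1632×1020 frame the render fills the width: height = 1632 / 2.390 ≈ 682.85 px.
Scaling 1632 → 2859 is ×1.7518, so the height becomes 682.85 × 1.7518 ≈ 1196.23 px.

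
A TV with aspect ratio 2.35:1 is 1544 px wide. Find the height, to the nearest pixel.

657 px

Height = 1544 / 2.350 = 657.02.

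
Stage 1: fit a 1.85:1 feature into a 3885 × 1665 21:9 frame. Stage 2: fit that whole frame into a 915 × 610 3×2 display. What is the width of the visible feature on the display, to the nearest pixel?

725 px

1.85:1 in 3885×1665: fills the height, so the feature is 3080.25 × 1665.00.
Second fit — the 21:9 canvas into 915×610 spans the width: 915.00 × 392.14 (×0.2355 from 3885×1665).
So the feature's width is 3080.25 × 0.2355 ≈ 725.46.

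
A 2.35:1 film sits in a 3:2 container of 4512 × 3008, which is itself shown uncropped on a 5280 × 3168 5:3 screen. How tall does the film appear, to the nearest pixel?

2022 px

Inside the 4512×3008 canvas the film is width-limited at 4512.00 × 1920.00.
Second fit — the 3:2 canvas into 5280×3168 spans the height: 4752.00 × 3168.00 (×1.0532 from 4512×3008).
Applying the same ×1.0532: 1920.00 → 2022.13.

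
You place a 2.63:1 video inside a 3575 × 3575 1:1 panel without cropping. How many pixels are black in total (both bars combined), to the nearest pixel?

2.63:1 is wider than 1:1, so it spans the full width.
The video is 3575 / 2.630 ≈ 1359.3156 px tall.
Leftover height: 3575 − 1359.3156 = 2215.6844 px.
Across the 3575-px span: 2215.6844 × 3575 ≈ 7921072 px.

7921072 pixels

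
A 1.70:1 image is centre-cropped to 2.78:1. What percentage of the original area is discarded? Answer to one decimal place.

38.8%

Going from 1.70:1 to 2.78:1 means cutting height while keeping width.
(1.700)/(2.780) ≈ 0.612 of the area survives, leaving 38.85% discarded.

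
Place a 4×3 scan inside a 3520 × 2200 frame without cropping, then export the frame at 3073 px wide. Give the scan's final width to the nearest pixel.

2561 px

Fitted into 3520×2200, the scan spans the height; its width is 2200 × 4/3 ≈ 2933.33 px.
The frame scales by 3073/3520 = 0.8730; 2933.33 × 0.8730 ≈ 2560.83 px.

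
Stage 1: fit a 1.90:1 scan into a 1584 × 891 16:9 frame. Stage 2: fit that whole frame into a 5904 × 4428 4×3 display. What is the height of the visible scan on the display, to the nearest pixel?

Inside the 1584×891 canvas the scan is width-limited at 1584.00 × 833.68.
16:9 in 5904×4428: fills the width, so the intermediate becomes 5904.00 × 3321.00 — a scale of ×3.7273.
Applying the same ×3.7273: 833.68 → 3107.37.

3107 px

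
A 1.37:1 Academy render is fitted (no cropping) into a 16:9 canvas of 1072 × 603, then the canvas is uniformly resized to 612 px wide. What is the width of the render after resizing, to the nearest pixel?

Fitted into 1072×603, the render spans the height; its width is 603 × 1.370 ≈ 826.11 px.
The frame scales by 612/1072 = 0.5709; 826.11 × 0.5709 ≈ 471.62 px.

472 px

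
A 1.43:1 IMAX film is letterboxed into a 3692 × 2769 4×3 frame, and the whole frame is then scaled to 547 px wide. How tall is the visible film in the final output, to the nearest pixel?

At 3692×2769 the film is width-limited, so height = 3692 / 1.430 ≈ 2581.82 px.
Scaling 3692 → 547 is ×0.1482, so the height becomes 2581.82 × 0.1482 ≈ 382.52 px.

383 px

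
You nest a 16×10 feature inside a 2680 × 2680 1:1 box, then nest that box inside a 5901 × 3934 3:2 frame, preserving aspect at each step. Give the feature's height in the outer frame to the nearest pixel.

2459 px

16×10 in 2680×2680: fills the width, so the feature is 2680.00 × 1675.00.
1:1 in 5901×3934: fills the height, so the intermediate becomes 3934.00 × 3934.00 — a scale of ×1.4679.
Applying the same ×1.4679: 1675.00 → 2458.75.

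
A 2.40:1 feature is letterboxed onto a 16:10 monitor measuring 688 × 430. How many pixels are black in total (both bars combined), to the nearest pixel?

98613 pixels

2.40:1 is wider than 16:10, so it spans the full width.
The feature is 688 / 2.400 ≈ 286.6667 px tall.
Black = 430 − 286.6667 = 143.3333 px.
Across the 688-px span: 143.3333 × 688 ≈ 98613 px.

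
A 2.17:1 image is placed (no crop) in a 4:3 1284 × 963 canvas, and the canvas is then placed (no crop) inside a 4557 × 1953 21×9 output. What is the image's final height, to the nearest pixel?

2.17:1 in 1284×963: fills the width, so the image is 1284.00 × 591.71.
The 4:3 canvas is height-limited in 4557×1953, giving 2604.00 × 1953.00; scale factor 2.0280.
The image scales with it: height 591.71 × 2.0280 ≈ 1200.00.

1200 px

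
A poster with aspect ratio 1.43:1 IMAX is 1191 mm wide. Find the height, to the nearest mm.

833 mm

1191 / 1.430 = 832.87.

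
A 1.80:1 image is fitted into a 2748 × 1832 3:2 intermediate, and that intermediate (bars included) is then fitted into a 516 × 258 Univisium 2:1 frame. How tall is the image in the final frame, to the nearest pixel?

Inside the 2748×1832 canvas the image is width-limited at 2748.00 × 1526.67.
Second fit — the 3:2 canvas into 516×258 spans the height: 387.00 × 258.00 (×0.1408 from 2748×1832).
The image scales with it: height 1526.67 × 0.1408 ≈ 215.00.

215 px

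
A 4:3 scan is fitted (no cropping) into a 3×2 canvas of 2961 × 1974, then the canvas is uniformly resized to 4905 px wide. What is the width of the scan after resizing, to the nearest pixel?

Fitted into 2961×1974, the scan spans the height; its width is 1974 × 4/3 ≈ 2632.00 px.
The frame scales by 4905/2961 = 1.6565; 2632.00 × 1.6565 ≈ 4360.00 px.

4360 px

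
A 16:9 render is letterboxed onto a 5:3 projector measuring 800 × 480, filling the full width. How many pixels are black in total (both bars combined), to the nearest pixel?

The render is 800 × 9/16 ≈ 450.0000 px tall.
Black = 480 − 450.0000 = 30.0000 px.
That's 30.0000 × 800 ≈ 24000 black pixels.

24000 pixels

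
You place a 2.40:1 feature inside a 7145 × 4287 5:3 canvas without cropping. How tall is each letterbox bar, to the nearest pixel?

2.40:1 (2.400) > 5:3 (1.667), so the feature fills the width.
The feature is 7145 / 2.400 ≈ 2977.08 px tall.
4287 − 2977.08 = 1309.92 px of bars (654.96 each).

655 px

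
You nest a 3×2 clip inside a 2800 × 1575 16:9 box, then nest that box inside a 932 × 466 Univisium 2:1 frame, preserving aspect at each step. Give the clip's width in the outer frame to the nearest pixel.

First fit — 3×2 into 2800×1575 spans the height: 2362.50 × 1575.00.
The 16:9 canvas is height-limited in 932×466, giving 828.44 × 466.00; scale factor 0.2959.
Applying the same ×0.2959: 2362.50 → 699.00.

699 px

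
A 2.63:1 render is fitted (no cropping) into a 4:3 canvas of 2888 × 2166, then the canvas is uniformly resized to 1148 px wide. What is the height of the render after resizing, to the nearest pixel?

437 px

At 2888×2166 the render is width-limited, so height = 2888 / 2.630 ≈ 1098.10 px.
Resizing to 1148 px wide multiplies everything by 0.3975: 1098.10 → 436.50 px.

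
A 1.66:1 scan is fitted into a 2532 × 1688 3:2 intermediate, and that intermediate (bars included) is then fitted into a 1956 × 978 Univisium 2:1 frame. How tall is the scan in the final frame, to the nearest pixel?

884 px

First fit — 1.66:1 into 2532×1688 spans the width: 2532.00 × 1525.30.
Second fit — the 3:2 canvas into 1956×978 spans the height: 1467.00 × 978.00 (×0.5794 from 2532×1688).
Applying the same ×0.5794: 1525.30 → 883.73.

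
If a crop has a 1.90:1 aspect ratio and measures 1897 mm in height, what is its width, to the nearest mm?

Width = 1897 × 1.900 = 3604.30.

3604 mm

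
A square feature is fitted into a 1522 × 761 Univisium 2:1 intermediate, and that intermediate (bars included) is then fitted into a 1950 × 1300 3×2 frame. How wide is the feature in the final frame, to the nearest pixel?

square in 1522×761: fills the height, so the feature is 761.00 × 761.00.
Second fit — the Univisium 2:1 canvas into 1950×1300 spans the width: 1950.00 × 975.00 (×1.2812 from 1522×761).
Applying the same ×1.2812: 761.00 → 975.00.

975 px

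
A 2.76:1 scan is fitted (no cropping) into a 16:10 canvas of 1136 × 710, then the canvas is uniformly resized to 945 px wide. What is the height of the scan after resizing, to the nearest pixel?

342 px

Fitted into 1136×710, the scan spans the width; its height is 1136 / 2.760 ≈ 411.59 px.
The frame scales by 945/1136 = 0.8319; 411.59 × 0.8319 ≈ 342.39 px.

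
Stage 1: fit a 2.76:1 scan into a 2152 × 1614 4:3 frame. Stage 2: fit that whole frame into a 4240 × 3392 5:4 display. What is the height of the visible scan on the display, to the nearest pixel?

1536 px

2.76:1 in 2152×1614: fills the width, so the scan is 2152.00 × 779.71.
4:3 in 4240×3392: fills the width, so the intermediate becomes 4240.00 × 3180.00 — a scale of ×1.9703.
So the scan's height is 779.71 × 1.9703 ≈ 1536.23.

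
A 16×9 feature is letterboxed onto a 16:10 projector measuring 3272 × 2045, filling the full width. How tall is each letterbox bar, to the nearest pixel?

Content height = 3272 × 9/16 ≈ 1840.50 px.
Black = 2045 − 1840.50 = 204.50 px, or 102.25 per bar.

102 px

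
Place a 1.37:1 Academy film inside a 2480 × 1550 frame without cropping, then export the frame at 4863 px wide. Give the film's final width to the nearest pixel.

Fitted into 2480×1550, the film spans the height; its width is 1550 × 1.370 ≈ 2123.50 px.
Scaling 2480 → 4863 is ×1.9609, so the width becomes 2123.50 × 1.9609 ≈ 4163.94 px.

4164 px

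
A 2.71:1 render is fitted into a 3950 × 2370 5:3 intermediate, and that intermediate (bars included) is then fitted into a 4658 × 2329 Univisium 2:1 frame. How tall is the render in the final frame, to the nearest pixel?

1432 px

First fit — 2.71:1 into 3950×2370 spans the width: 3950.00 × 1457.56.
Second fit — the 5:3 canvas into 4658×2329 spans the height: 3881.67 × 2329.00 (×0.9827 from 3950×2370).
So the render's height is 1457.56 × 0.9827 ≈ 1432.35.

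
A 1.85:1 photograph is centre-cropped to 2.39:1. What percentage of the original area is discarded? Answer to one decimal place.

2.39:1 is wider than 1.85:1, so the crop keeps the full width and trims the height.
(1.850)/(2.390) ≈ 0.774 of the area survives, leaving 22.59% discarded.

22.6%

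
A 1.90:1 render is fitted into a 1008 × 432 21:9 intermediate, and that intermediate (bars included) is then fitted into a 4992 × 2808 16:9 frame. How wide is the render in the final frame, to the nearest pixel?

Inside the 1008×432 canvas the render is height-limited at 820.80 × 432.00.
Second fit — the 21:9 canvas into 4992×2808 spans the width: 4992.00 × 2139.43 (×4.9524 from 1008×432).
So the render's width is 820.80 × 4.9524 ≈ 4064.91.

4065 px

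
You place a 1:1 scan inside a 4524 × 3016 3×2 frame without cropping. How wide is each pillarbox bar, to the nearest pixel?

754 px

1:1 is narrower than 3×2, so it spans the full height.
That makes the image 3016.00 px wide (3016 × 1/1).
Black = 4524 − 3016.00 = 1508.00 px, or 754.00 per bar.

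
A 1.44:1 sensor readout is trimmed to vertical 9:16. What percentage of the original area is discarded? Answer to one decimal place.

60.9%

Going from 1.44:1 to vertical 9:16 means cutting width while keeping height.
Fraction kept = (0.562)/(1.440) ≈ 39.06%, so 60.94% is lost.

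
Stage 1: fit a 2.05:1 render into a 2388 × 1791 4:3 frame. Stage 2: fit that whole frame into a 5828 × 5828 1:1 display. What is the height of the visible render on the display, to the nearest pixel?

Inside the 2388×1791 canvas the render is width-limited at 2388.00 × 1164.88.
4:3 in 5828×5828: fills the width, so the intermediate becomes 5828.00 × 4371.00 — a scale of ×2.4405.
Applying the same ×2.4405: 1164.88 → 2842.93.

2843 px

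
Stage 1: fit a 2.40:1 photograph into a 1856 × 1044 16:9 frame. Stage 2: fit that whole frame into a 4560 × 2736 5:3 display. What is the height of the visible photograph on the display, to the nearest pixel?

1900 px

Inside the 1856×1044 canvas the photograph is width-limited at 1856.00 × 773.33.
16:9 in 4560×2736: fills the width, so the intermediate becomes 4560.00 × 2565.00 — a scale of ×2.4569.
Applying the same ×2.4569: 773.33 → 1900.00.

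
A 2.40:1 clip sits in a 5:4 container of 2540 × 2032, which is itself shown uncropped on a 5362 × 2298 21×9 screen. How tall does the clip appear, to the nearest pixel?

First fit — 2.40:1 into 2540×2032 spans the width: 2540.00 × 1058.33.
The 5:4 canvas is height-limited in 5362×2298, giving 2872.50 × 2298.00; scale factor 1.1309.
Applying the same ×1.1309: 1058.33 → 1196.88.

1197 px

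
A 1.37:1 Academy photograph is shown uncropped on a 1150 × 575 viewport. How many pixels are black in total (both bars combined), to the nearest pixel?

208294 pixels

1.37:1 Academy (1.370) < Univisium 2:1 (2.000), so the photograph fills the height.
That makes the image 787.7500 px wide (575 × 1.370).
1150 − 787.7500 = 362.2500 px of bars.
That's 362.2500 × 575 ≈ 208294 black pixels.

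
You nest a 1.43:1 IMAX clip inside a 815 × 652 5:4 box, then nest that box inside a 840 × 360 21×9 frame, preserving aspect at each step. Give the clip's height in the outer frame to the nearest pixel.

315 px

First fit — 1.43:1 IMAX into 815×652 spans the width: 815.00 × 569.93.
The 5:4 canvas is height-limited in 840×360, giving 450.00 × 360.00; scale factor 0.5521.
The clip scales with it: height 569.93 × 0.5521 ≈ 314.69.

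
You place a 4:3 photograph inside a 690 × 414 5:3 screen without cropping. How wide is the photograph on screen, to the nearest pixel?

552 px

4:3 (1.333) < 5:3 (1.667), so the photograph fills the height.
That makes the image 552.00 px wide (414 × 4/3).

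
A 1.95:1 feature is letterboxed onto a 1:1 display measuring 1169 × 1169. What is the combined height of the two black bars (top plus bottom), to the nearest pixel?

1.95:1 (1.950) > 1:1 (1.000), so the feature fills the width.
The feature is 1169 / 1.950 ≈ 599.49 px tall.
Leftover height: 1169 − 599.49 = 569.51 px.

570 px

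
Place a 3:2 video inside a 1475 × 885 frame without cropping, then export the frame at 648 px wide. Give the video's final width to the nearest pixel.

In the 1475×885 frame the video fills the height: width = 885 × 3/2 ≈ 1327.50 px.
The frame scales by 648/1475 = 0.4393; 1327.50 × 0.4393 ≈ 583.20 px.

583 px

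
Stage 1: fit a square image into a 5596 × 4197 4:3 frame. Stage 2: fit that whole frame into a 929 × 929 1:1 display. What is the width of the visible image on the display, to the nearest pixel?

First fit — square into 5596×4197 spans the height: 4197.00 × 4197.00.
The 4:3 canvas is width-limited in 929×929, giving 929.00 × 696.75; scale factor 0.1660.
So the image's width is 4197.00 × 0.1660 ≈ 696.75.

697 px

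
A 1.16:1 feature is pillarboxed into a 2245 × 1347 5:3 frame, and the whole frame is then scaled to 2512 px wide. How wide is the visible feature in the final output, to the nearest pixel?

Fitted into 2245×1347, the feature spans the height; its width is 1347 × 1.160 ≈ 1562.52 px.
Resizing to 2512 px wide multiplies everything by 1.1189: 1562.52 → 1748.35 px.

1748 px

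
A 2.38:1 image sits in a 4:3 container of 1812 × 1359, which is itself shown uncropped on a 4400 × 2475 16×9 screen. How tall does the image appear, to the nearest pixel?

1387 px

First fit — 2.38:1 into 1812×1359 spans the width: 1812.00 × 761.34.
4:3 in 4400×2475: fills the height, so the intermediate becomes 3300.00 × 2475.00 — a scale of ×1.8212.
Applying the same ×1.8212: 761.34 → 1386.55.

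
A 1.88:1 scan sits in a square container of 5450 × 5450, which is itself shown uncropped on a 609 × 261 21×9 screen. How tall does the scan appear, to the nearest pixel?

139 px

First fit — 1.88:1 into 5450×5450 spans the width: 5450.00 × 2898.94.
Second fit — the square canvas into 609×261 spans the height: 261.00 × 261.00 (×0.0479 from 5450×5450).
So the scan's height is 2898.94 × 0.0479 ≈ 138.83.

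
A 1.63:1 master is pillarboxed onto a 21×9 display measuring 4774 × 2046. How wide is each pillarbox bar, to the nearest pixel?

1.63:1 (1.630) < 21×9 (2.333), so the master fills the height.
The master is 2046 × 1.630 ≈ 3334.98 px wide.
4774 − 3334.98 = 1439.02 px of bars (719.51 each).

720 px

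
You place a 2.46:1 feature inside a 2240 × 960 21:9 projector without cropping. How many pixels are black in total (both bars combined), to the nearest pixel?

2.46:1 is wider than 21:9, so it spans the full width.
Content height = 2240 / 2.460 ≈ 910.5691 px.
960 − 910.5691 = 49.4309 px of bars.
Across the 2240-px span: 49.4309 × 2240 ≈ 110725 px.

110725 pixels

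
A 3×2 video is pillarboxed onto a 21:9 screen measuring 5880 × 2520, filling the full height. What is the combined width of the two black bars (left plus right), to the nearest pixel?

The video is 2520 × 3/2 ≈ 3780.00 px wide.
Leftover width: 5880 − 3780.00 = 2100.00 px.

2100 px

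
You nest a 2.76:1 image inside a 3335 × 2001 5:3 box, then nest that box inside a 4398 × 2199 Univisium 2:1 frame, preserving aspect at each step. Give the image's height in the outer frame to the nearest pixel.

First fit — 2.76:1 into 3335×2001 spans the width: 3335.00 × 1208.33.
The 5:3 canvas is height-limited in 4398×2199, giving 3665.00 × 2199.00; scale factor 1.0990.
The image scales with it: height 1208.33 × 1.0990 ≈ 1327.90.

1328 px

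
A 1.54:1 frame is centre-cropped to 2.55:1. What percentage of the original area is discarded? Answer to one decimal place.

39.6%

Going from 1.54:1 to 2.55:1 means cutting height while keeping width.
Fraction kept = (1.540)/(2.550) ≈ 60.39%, so 39.61% is lost.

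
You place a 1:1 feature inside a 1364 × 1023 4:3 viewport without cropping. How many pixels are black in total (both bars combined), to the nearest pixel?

348843 pixels

1:1 is narrower than 4:3, so it spans the full height.
That makes the image 1023.0000 px wide (1023 × 1/1).
Black = 1364 − 1023.0000 = 341.0000 px.
That's 341.0000 × 1023 ≈ 348843 black pixels.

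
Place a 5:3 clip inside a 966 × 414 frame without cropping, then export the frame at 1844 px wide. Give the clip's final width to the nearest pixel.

1317 px

In the 966×414 frame the clip fills the height: width = 414 × 5/3 ≈ 690.00 px.
The frame scales by 1844/966 = 1.9089; 690.00 × 1.9089 ≈ 1317.14 px.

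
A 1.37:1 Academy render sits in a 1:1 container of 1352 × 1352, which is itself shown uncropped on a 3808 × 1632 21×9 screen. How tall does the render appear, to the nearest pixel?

1.37:1 Academy in 1352×1352: fills the width, so the render is 1352.00 × 986.86.
1:1 in 3808×1632: fills the height, so the intermediate becomes 1632.00 × 1632.00 — a scale of ×1.2071.
So the render's height is 986.86 × 1.2071 ≈ 1191.24.

1191 px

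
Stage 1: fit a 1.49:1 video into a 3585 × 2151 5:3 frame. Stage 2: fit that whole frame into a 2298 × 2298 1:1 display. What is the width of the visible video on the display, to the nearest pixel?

1.49:1 in 3585×2151: fills the height, so the video is 3204.99 × 2151.00.
The 5:3 canvas is width-limited in 2298×2298, giving 2298.00 × 1378.80; scale factor 0.6410.
So the video's width is 3204.99 × 0.6410 ≈ 2054.41.

2054 px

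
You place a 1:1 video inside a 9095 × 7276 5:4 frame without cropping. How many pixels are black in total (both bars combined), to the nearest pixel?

1:1 is narrower than 5:4, so it spans the full height.
Content width = 7276 × 1/1 ≈ 7276.0000 px.
Black = 9095 − 7276.0000 = 1819.0000 px.
Bar area = 1819.0000 × 7276 ≈ 13235044 px.

13235044 pixels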